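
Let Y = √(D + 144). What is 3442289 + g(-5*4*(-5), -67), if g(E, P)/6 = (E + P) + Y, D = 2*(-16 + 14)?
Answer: 3442487 + 12*√35 ≈ 3.4426e+6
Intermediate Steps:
D = -4 (D = 2*(-2) = -4)
Y = 2*√35 (Y = √(-4 + 144) = √140 = 2*√35 ≈ 11.832)
g(E, P) = 6*E + 6*P + 12*√35 (g(E, P) = 6*((E + P) + 2*√35) = 6*(E + P + 2*√35) = 6*E + 6*P + 12*√35)
3442289 + g(-5*4*(-5), -67) = 3442289 + (6*(-5*4*(-5)) + 6*(-67) + 12*√35) = 3442289 + (6*(-(-100)) - 402 + 12*√35) = 3442289 + (6*(-5*(-20)) - 402 + 12*√35) = 3442289 + (6*100 - 402 + 12*√35) = 3442289 + (600 - 402 + 12*√35) = 3442289 + (198 + 12*√35) = 3442487 + 12*√35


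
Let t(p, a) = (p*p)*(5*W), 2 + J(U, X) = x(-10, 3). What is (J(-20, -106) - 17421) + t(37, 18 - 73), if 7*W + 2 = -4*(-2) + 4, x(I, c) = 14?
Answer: -53413/7 ≈ -7630.4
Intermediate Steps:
J(U, X) = 12 (J(U, X) = -2 + 14 = 12)
W = 10/7 (W = -2/7 + (-4*(-2) + 4)/7 = -2/7 + (8 + 4)/7 = -2/7 + (1/7)*12 = -2/7 + 12/7 = 10/7 ≈ 1.4286)
t(p, a) = 50*p**2/7 (t(p, a) = (p*p)*(5*(10/7)) = p**2*(50/7) = 50*p**2/7)
(J(-20, -106) - 17421) + t(37, 18 - 73) = (12 - 17421) + (50/7)*37**2 = -17409 + (50/7)*1369 = -17409 + 68450/7 = -53413/7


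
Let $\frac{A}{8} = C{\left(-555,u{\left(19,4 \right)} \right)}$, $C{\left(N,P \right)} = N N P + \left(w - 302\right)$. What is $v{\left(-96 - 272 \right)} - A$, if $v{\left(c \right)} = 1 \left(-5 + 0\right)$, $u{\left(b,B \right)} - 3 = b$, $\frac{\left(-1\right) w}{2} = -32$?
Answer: $-54210501$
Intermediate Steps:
$w = 64$ ($w = \left(-2\right) \left(-32\right) = 64$)
$u{\left(b,B \right)} = 3 + b$
$v{\left(c \right)} = -5$ ($v{\left(c \right)} = 1 \left(-5\right) = -5$)
$C{\left(N,P \right)} = -238 + P N^{2}$ ($C{\left(N,P \right)} = N N P + \left(64 - 302\right) = N^{2} P - 238 = P N^{2} - 238 = -238 + P N^{2}$)
$A = 54210496$ ($A = 8 \left(-238 + \left(3 + 19\right) \left(-555\right)^{2}\right) = 8 \left(-238 + 22 \cdot 308025\right) = 8 \left(-238 + 6776550\right) = 8 \cdot 6776312 = 54210496$)
$v{\left(-96 - 272 \right)} - A = -5 - 54210496 = -54210501$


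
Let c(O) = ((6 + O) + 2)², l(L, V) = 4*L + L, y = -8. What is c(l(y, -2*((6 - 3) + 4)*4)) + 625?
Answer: 1649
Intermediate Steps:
l(L, V) = 5*L
c(O) = (8 + O)²
c(l(y, -2*((6 - 3) + 4)*4)) + 625 = (8 + 5*(-8))² + 625 = (8 - 40)² + 625 = (-32)² + 625 = 1024 + 625 = 1649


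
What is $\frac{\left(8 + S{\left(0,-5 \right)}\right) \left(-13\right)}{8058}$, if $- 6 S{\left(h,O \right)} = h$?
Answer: $- \frac{52}{4029} \approx -0.012906$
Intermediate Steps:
$S{\left(h,O \right)} = - \frac{h}{6}$
$\frac{\left(8 + S{\left(0,-5 \right)}\right) \left(-13\right)}{8058} = \frac{\left(8 - 0\right) \left(-13\right)}{8058} = \left(8 + 0\right) \left(-13\right) \frac{1}{8058} = 8 \left(-13\right) \frac{1}{8058} = \left(-104\right) \frac{1}{8058} = - \frac{52}{4029}$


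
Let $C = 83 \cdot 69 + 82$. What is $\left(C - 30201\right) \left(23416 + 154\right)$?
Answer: $-574919440$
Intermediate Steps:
$C = 5809$ ($C = 5727 + 82 = 5809$)
$\left(C - 30201\right) \left(23416 + 154\right) = \left(5809 - 30201\right) \left(23416 + 154\right) = \left(5809 - 30201\right) 23570 = \left(-24392\right) 23570 = -574919440$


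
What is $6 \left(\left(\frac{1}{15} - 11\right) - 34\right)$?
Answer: $- \frac{1348}{5} \approx -269.6$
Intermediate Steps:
$6 \left(\left(\frac{1}{15} - 11\right) - 34\right) = 6 \left(- \frac{164}{15} - 34\right) = 6 \left(- \frac{674}{15}\right) = - \frac{1348}{5}$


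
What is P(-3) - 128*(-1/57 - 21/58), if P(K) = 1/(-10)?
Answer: 801547/16530 ≈ 48.490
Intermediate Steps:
P(K) = -1/10
P(-3) - 128*(-1/57 - 21/58) = -1/10 - 128*(-1/57 - 21/58) = -1/10 - 128*(-1255/3306) = -1/10 + 80320/1653 = 801547/16530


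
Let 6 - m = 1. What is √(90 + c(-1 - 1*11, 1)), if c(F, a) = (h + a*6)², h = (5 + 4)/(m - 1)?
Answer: 3*√281/4 ≈ 12.572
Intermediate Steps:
m = 5 (m = 6 - 1*1 = 6 - 1 = 5)
h = 9/4 (h = (5 + 4)/(5 - 1) = 9/4 ≈ 2.2500)
c(F, a) = (9/4 + 6*a)² (c(F, a) = (9/4 + a*6)² = (9/4 + 6*a)²)
√(90 + c(-1 - 1*11, 1)) = √(90 + 9*(3 + 8*1)²/16) = √(90 + 9*(3 + 8)²/16) = √(90 + (9/16)*11²) = √(90 + (9/16)*121) = √(90 + 1089/16) = √(2529/16) = 3*√281/4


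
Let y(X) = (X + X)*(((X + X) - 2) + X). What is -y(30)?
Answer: -5280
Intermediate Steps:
y(X) = 2*X*(-2 + 3*X) (y(X) = (2*X)*((2*X - 2) + X) = (2*X)*((-2 + 2*X) + X) = (2*X)*(-2 + 3*X) = 2*X*(-2 + 3*X))
-y(30) = -2*30*(-2 + 3*30) = -2*30*(-2 + 90) = -2*30*88 = -1*5280 = -5280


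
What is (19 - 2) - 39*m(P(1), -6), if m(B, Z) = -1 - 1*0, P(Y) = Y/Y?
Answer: 56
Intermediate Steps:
P(Y) = 1
m(B, Z) = -1 (m(B, Z) = -1 + 0 = -1)
(19 - 2) - 39*m(P(1), -6) = (19 - 2) - 39*(-1) = 17 + 39 = 56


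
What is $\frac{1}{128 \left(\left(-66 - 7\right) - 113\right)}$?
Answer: $- \frac{1}{23808} \approx -4.2003 \cdot 10^{-5}$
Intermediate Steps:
$\frac{1}{128 \left(\left(-66 - 7\right) - 113\right)} = \frac{1}{128 \left(-73 - 113\right)} = \frac{1}{128 \left(-186\right)} = \frac{1}{-23808} = - \frac{1}{23808}$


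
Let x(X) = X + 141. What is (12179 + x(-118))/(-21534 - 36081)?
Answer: -12202/57615 ≈ -0.21179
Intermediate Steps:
x(X) = 141 + X
(12179 + x(-118))/(-21534 - 36081) = (12179 + (141 - 118))/(-21534 - 36081) = (12179 + 23)/(-57615) = 12202*(-1/57615) = -12202/57615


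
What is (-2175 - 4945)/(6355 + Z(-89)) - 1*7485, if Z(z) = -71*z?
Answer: -47436005/6337 ≈ -7485.6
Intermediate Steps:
(-2175 - 4945)/(6355 + Z(-89)) - 1*7485 = (-2175 - 4945)/(6355 - 71*(-89)) - 1*7485 = -7120/(6355 + 6319) - 7485 = -7120/12674 - 7485 = -7120*1/12674 - 7485 = -3560/6337 - 7485 = -47436005/6337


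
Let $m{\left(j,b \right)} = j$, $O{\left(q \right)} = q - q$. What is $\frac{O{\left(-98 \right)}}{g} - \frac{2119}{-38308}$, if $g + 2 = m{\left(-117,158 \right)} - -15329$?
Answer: $\frac{2119}{38308} \approx 0.055315$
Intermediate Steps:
$O{\left(q \right)} = 0$
$g = 15210$ ($g = -2 - -15212 = -2 + \left(-117 + 15329\right) = -2 + 15212 = 15210$)
$\frac{O{\left(-98 \right)}}{g} - \frac{2119}{-38308} = \frac{0}{15210} - \frac{2119}{-38308} = 0 \cdot \frac{1}{15210} - - \frac{2119}{38308} = 0 + \frac{2119}{38308} = \frac{2119}{38308}$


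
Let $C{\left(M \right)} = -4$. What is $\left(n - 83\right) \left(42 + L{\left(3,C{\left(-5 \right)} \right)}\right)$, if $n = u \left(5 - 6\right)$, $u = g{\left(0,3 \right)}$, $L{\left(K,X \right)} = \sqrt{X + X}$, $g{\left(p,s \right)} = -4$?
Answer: $-3318 - 158 i \sqrt{2} \approx -3318.0 - 223.45 i$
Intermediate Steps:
$L{\left(K,X \right)} = \sqrt{2} \sqrt{X}$ ($L{\left(K,X \right)} = \sqrt{2 X} = \sqrt{2} \sqrt{X}$)
$u = -4$
$n = 4$ ($n = - 4 \left(5 - 6\right) = \left(-4\right) \left(-1\right) = 4$)
$\left(n - 83\right) \left(42 + L{\left(3,C{\left(-5 \right)} \right)}\right) = \left(4 - 83\right) \left(42 + \sqrt{2} \sqrt{-4}\right) = - 79 \left(42 + \sqrt{2} \cdot 2 i\right) = - 79 \left(42 + 2 i \sqrt{2}\right) = -3318 - 158 i \sqrt{2}$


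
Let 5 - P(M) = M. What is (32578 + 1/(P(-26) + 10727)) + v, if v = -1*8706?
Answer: 256814977/10758 ≈ 23872.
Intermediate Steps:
P(M) = 5 - M
v = -8706
(32578 + 1/(P(-26) + 10727)) + v = (32578 + 1/((5 - 1*(-26)) + 10727)) - 8706 = (32578 + 1/((5 + 26) + 10727)) - 8706 = (32578 + 1/(31 + 10727)) - 8706 = (32578 + 1/10758) - 8706 = 350474125/10758 - 8706 = 256814977/10758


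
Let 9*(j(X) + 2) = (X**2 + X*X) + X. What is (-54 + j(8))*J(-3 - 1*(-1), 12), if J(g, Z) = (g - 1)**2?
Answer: -368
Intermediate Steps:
J(g, Z) = (-1 + g)**2
j(X) = -2 + X/9 + 2*X**2/9 (j(X) = -2 + ((X**2 + X*X) + X)/9 = -2 + ((X**2 + X**2) + X)/9 = -2 + (2*X**2 + X)/9 = -2 + (X + 2*X**2)/9 = -2 + (X/9 + 2*X**2/9) = -2 + X/9 + 2*X**2/9)
(-54 + j(8))*J(-3 - 1*(-1), 12) = (-54 + (-2 + (1/9)*8 + (2/9)*8**2))*(-1 + (-3 - 1*(-1)))**2 = (-54 + (-2 + 8/9 + (2/9)*64))*(-1 + (-3 + 1))**2 = (-54 + (-2 + 8/9 + 128/9))*(-1 - 2)**2 = (-54 + 118/9)*(-3)**2 = -368/9*9 = -368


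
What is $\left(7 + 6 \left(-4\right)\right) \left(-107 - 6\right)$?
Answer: $1921$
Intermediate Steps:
$\left(7 + 6 \left(-4\right)\right) \left(-107 - 6\right) = \left(7 - 24\right) \left(-113\right) = \left(-17\right) \left(-113\right) = 1921$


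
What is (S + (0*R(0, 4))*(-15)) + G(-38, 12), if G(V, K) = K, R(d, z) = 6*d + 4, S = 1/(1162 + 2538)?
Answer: 44401/3700 ≈ 12.000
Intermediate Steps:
S = 1/3700 ≈ 0.00027027
R(d, z) = 4 + 6*d
(S + (0*R(0, 4))*(-15)) + G(-38, 12) = (1/3700 + (0*(4 + 6*0))*(-15)) + 12 = (1/3700 + (0*(4 + 0))*(-15)) + 12 = (1/3700 + (0*4)*(-15)) + 12 = (1/3700 + 0*(-15)) + 12 = (1/3700 + 0) + 12 = 1/3700 + 12 = 44401/3700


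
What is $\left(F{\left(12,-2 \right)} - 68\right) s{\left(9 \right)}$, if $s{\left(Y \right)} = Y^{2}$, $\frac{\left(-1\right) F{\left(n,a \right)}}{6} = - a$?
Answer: $-6480$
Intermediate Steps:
$F{\left(n,a \right)} = 6 a$ ($F{\left(n,a \right)} = - 6 \left(- a\right) = 6 a$)
$\left(F{\left(12,-2 \right)} - 68\right) s{\left(9 \right)} = \left(6 \left(-2\right) - 68\right) 9^{2} = \left(-12 - 68\right) 81 = \left(-80\right) 81 = -6480$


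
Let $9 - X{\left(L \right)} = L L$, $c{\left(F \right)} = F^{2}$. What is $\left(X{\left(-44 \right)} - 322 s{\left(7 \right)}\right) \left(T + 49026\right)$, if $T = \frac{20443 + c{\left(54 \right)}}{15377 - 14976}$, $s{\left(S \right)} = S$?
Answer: $- \frac{82293724085}{401} \approx -2.0522 \cdot 10^{8}$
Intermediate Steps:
$X{\left(L \right)} = 9 - L^{2}$ ($X{\left(L \right)} = 9 - L L = 9 - L^{2}$)
$T = \frac{23359}{401}$ ($T = \frac{20443 + 54^{2}}{15377 - 14976} = \frac{20443 + 2916}{401} = 23359 \cdot \frac{1}{401} = \frac{23359}{401} \approx 58.252$)
$\left(X{\left(-44 \right)} - 322 s{\left(7 \right)}\right) \left(T + 49026\right) = \left(\left(9 - \left(-44\right)^{2}\right) - 2254\right) \left(\frac{23359}{401} + 49026\right) = \left(\left(9 - 1936\right) - 2254\right) \frac{19682785}{401} = \left(-1927 - 2254\right) \frac{19682785}{401} = \left(-4181\right) \frac{19682785}{401} = - \frac{82293724085}{401}$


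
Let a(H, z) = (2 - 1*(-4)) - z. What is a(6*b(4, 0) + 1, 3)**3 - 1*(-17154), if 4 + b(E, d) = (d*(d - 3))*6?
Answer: 17181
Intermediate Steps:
b(E, d) = -4 + 6*d*(-3 + d) (b(E, d) = -4 + (d*(d - 3))*6 = -4 + (d*(-3 + d))*6 = -4 + 6*d*(-3 + d))
a(H, z) = 6 - z (a(H, z) = (2 + 4) - z = 6 - z)
a(6*b(4, 0) + 1, 3)**3 - 1*(-17154) = (6 - 1*3)**3 - 1*(-17154) = (6 - 3)**3 + 17154 = 3**3 + 17154 = 27 + 17154 = 17181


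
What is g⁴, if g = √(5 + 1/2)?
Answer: 121/4 ≈ 30.250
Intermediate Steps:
g = √22/2 (g = √(5 + ½) = √(11/2) = √22/2 ≈ 2.3452)
g⁴ = (√22/2)⁴ = 121/4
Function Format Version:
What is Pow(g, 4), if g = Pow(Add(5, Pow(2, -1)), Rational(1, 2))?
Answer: Rational(121, 4) ≈ 30.250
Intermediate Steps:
g = Mul(Rational(1, 2), Pow(22, Rational(1, 2))) (g = Pow(Add(5, Rational(1, 2)), Rational(1, 2)) = Pow(Rational(11, 2), Rational(1, 2)) = Mul(Rational(1, 2), Pow(22, Rational(1, 2))) ≈ 2.3452)
Pow(g, 4) = Pow(Mul(Rational(1, 2), Pow(22, Rational(1, 2))), 4) = Rational(121, 4)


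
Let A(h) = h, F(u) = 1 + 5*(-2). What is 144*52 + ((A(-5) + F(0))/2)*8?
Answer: 7432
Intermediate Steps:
F(u) = -9 (F(u) = 1 - 10 = -9)
144*52 + ((A(-5) + F(0))/2)*8 = 144*52 + ((-5 - 9)/2)*8 = 7488 - 14*½*8 = 7488 - 7*8 = 7488 - 56 = 7432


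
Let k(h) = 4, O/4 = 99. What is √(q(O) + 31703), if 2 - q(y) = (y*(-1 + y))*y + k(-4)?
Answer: I*√61910619 ≈ 7868.3*I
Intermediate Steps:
O = 396 (O = 4*99 = 396)
q(y) = -2 - y²*(-1 + y) (q(y) = 2 - ((y*(-1 + y))*y + 4) = 2 - (y²*(-1 + y) + 4) = 2 - (4 + y²*(-1 + y)) = 2 + (-4 - y²*(-1 + y)) = -2 - y²*(-1 + y))
√(q(O) + 31703) = √((-2 + 396² - 1*396³) + 31703) = √((-2 + 156816 - 1*62099136) + 31703) = √((-2 + 156816 - 62099136) + 31703) = √(-61942322 + 31703) = √(-61910619) = I*√61910619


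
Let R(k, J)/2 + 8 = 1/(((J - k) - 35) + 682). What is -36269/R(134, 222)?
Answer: 26657715/11758 ≈ 2267.2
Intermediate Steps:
R(k, J) = -16 + 2/(647 + J - k) (R(k, J) = -16 + 2/(((J - k) - 35) + 682) = -16 + 2/((-35 + J - k) + 682) = -16 + 2/(647 + J - k))
-36269/R(134, 222) = -36269*(647 + 222 - 1*134)/(2*(-5175 - 8*222 + 8*134)) = -36269*(647 + 222 - 134)/(2*(-5175 - 1776 + 1072)) = -36269/(2*(-5879)/735) = -36269/(2*(1/735)*(-5879)) = -36269/(-11758/735) = -36269*(-735/11758) = 26657715/11758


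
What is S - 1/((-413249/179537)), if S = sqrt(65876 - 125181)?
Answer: 179537/413249 + I*sqrt(59305) ≈ 0.43445 + 243.53*I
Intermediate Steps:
S = I*sqrt(59305) (S = sqrt(-59305) = I*sqrt(59305) ≈ 243.53*I)
S - 1/((-413249/179537)) = I*sqrt(59305) - 1/((-413249/179537)) = I*sqrt(59305) - 1/((-413249*1/179537)) = I*sqrt(59305) - 1/(-413249/179537) = I*sqrt(59305) - 1*(-179537/413249) = I*sqrt(59305) + 179537/413249 = 179537/413249 + I*sqrt(59305)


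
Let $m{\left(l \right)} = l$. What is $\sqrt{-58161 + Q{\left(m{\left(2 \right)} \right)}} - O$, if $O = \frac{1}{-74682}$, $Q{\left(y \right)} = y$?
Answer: $\frac{1}{74682} + i \sqrt{58159} \approx 1.339 \cdot 10^{-5} + 241.16 i$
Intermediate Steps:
$O = - \frac{1}{74682} \approx -1.339 \cdot 10^{-5}$
$\sqrt{-58161 + Q{\left(m{\left(2 \right)} \right)}} - O = \sqrt{-58161 + 2} - - \frac{1}{74682} = \sqrt{-58159} + \frac{1}{74682} = i \sqrt{58159} + \frac{1}{74682} = \frac{1}{74682} + i \sqrt{58159}$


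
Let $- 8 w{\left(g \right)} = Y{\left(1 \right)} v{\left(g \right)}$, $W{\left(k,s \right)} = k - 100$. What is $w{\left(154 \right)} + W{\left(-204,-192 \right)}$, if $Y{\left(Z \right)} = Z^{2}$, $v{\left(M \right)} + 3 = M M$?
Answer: $- \frac{26145}{8} \approx -3268.1$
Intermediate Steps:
$v{\left(M \right)} = -3 + M^{2}$ ($v{\left(M \right)} = -3 + M M = -3 + M^{2}$)
$W{\left(k,s \right)} = -100 + k$ ($W{\left(k,s \right)} = k - 100 = -100 + k$)
$w{\left(g \right)} = \frac{3}{8} - \frac{g^{2}}{8}$ ($w{\left(g \right)} = - \frac{1^{2} \left(-3 + g^{2}\right)}{8} = - \frac{1 \left(-3 + g^{2}\right)}{8} = - \frac{-3 + g^{2}}{8} = \frac{3}{8} - \frac{g^{2}}{8}$)
$w{\left(154 \right)} + W{\left(-204,-192 \right)} = \left(\frac{3}{8} - \frac{154^{2}}{8}\right) - 304 = \left(\frac{3}{8} - \frac{5929}{2}\right) - 304 = - \frac{23713}{8} - 304 = - \frac{26145}{8}$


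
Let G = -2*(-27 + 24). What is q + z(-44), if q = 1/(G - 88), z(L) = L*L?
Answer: 158751/82 ≈ 1936.0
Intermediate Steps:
G = 6 (G = -2*(-3) = 6)
z(L) = L²
q = -1/82 (q = 1/(6 - 88) = 1/(-82) = -1/82 ≈ -0.012195)
q + z(-44) = -1/82 + (-44)² = -1/82 + 1936 = 158751/82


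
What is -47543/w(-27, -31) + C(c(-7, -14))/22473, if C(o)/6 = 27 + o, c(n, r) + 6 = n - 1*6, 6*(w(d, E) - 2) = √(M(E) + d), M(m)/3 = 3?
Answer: -474859436/22473 + 47543*I*√2/9 ≈ -21130.0 + 7470.7*I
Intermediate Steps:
M(m) = 9 (M(m) = 3*3 = 9)
w(d, E) = 2 + √(9 + d)/6
c(n, r) = -12 + n (c(n, r) = -6 + (n - 1*6) = -6 + (n - 6) = -6 + (-6 + n) = -12 + n)
C(o) = 162 + 6*o (C(o) = 6*(27 + o) = 162 + 6*o)
-47543/w(-27, -31) + C(c(-7, -14))/22473 = -47543/(2 + √(9 - 27)/6) + (162 + 6*(-12 - 7))/22473 = -47543/(2 + √(-18)/6) + (162 + 6*(-19))*(1/22473) = -47543/(2 + (3*I*√2)/6) + (162 - 114)*(1/22473) = -47543/(2 + I*√2/2) + 48*(1/22473) = -47543/(2 + I*√2/2) + 16/7491 = 16/7491 - 47543/(2 + I*√2/2)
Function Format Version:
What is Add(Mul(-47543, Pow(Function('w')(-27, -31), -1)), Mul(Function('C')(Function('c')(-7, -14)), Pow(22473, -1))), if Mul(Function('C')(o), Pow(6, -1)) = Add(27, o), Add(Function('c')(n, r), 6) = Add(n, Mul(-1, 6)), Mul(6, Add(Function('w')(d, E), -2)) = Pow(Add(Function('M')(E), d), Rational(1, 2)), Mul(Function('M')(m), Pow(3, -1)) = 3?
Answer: Add(Rational(-474859436, 22473), Mul(Rational(47543, 9), I, Pow(2, Rational(1, 2)))) ≈ Add(-21130., Mul(7470.7, I))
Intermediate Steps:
Function('M')(m) = 9 (Function('M')(m) = Mul(3, 3) = 9)
Function('w')(d, E) = Add(2, Mul(Rational(1, 6), Pow(Add(9, d), Rational(1, 2))))
Function('c')(n, r) = Add(-12, n) (Function('c')(n, r) = Add(-6, Add(n, Mul(-1, 6))) = Add(-6, Add(n, -6)) = Add(-6, Add(-6, n)) = Add(-12, n))
Function('C')(o) = Add(162, Mul(6, o)) (Function('C')(o) = Mul(6, Add(27, o)) = Add(162, Mul(6, o)))
Add(Mul(-47543, Pow(Function('w')(-27, -31), -1)), Mul(Function('C')(Function('c')(-7, -14)), Pow(22473, -1))) = Add(Mul(-47543, Pow(Add(2, Mul(Rational(1, 6), Pow(Add(9, -27), Rational(1, 2)))), -1)), Mul(Add(162, Mul(6, Add(-12, -7))), Pow(22473, -1))) = Add(Mul(-47543, Pow(Add(2, Mul(Rational(1, 6), Pow(-18, Rational(1, 2)))), -1)), Mul(Add(162, Mul(6, -19)), Rational(1, 22473))) = Add(Mul(-47543, Pow(Add(2, Mul(Rational(1, 6), Mul(3, I, Pow(2, Rational(1, 2))))), -1)), Mul(Add(162, -114), Rational(1, 22473))) = Add(Mul(-47543, Pow(Add(2, Mul(Rational(1, 2), I, Pow(2, Rational(1, 2)))), -1)), Mul(48, Rational(1, 22473))) = Add(Mul(-47543, Pow(Add(2, Mul(Rational(1, 2), I, Pow(2, Rational(1, 2)))), -1)), Rational(16, 7491)) = Add(Rational(16, 7491), Mul(-47543, Pow(Add(2, Mul(Rational(1, 2), I, Pow(2, Rational(1, 2)))), -1)))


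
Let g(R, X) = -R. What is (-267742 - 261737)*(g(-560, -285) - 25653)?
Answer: 13286216547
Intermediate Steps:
(-267742 - 261737)*(g(-560, -285) - 25653) = (-267742 - 261737)*(-1*(-560) - 25653) = -529479*(560 - 25653) = -529479*(-25093) = 13286216547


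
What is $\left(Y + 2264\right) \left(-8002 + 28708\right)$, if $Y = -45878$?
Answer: $-903071484$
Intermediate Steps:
$\left(Y + 2264\right) \left(-8002 + 28708\right) = \left(-45878 + 2264\right) \left(-8002 + 28708\right) = \left(-43614\right) 20706 = -903071484$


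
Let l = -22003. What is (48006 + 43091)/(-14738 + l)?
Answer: -91097/36741 ≈ -2.4794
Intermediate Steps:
(48006 + 43091)/(-14738 + l) = (48006 + 43091)/(-14738 - 22003) = 91097/(-36741) = 91097*(-1/36741) = -91097/36741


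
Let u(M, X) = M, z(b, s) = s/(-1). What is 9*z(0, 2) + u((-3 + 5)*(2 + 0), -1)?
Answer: -14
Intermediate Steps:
z(b, s) = -s (z(b, s) = s*(-1) = -s)
9*z(0, 2) + u((-3 + 5)*(2 + 0), -1) = 9*(-1*2) + (-3 + 5)*(2 + 0) = 9*(-2) + 2*2 = -18 + 4 = -14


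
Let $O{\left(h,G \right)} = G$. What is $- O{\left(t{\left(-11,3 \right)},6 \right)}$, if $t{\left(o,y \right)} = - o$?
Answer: $-6$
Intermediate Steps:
$- O{\left(t{\left(-11,3 \right)},6 \right)} = \left(-1\right) 6 = -6$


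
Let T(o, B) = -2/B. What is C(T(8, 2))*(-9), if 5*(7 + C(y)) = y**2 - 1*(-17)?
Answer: 153/5 ≈ 30.600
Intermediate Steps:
C(y) = -18/5 + y**2/5 (C(y) = -7 + (y**2 - 1*(-17))/5 = -7 + (y**2 + 17)/5 = -7 + (17 + y**2)/5 = -7 + (17/5 + y**2/5) = -18/5 + y**2/5)
C(T(8, 2))*(-9) = (-18/5 + (-2/2)**2/5)*(-9) = (-18/5 + (-2*1/2)**2/5)*(-9) = (-18/5 + (1/5)*(-1)**2)*(-9) = (-18/5 + (1/5)*1)*(-9) = (-18/5 + 1/5)*(-9) = -17/5*(-9) = 153/5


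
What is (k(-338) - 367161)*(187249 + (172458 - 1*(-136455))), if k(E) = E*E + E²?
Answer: -68804273026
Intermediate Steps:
k(E) = 2*E² (k(E) = E² + E² = 2*E²)
(k(-338) - 367161)*(187249 + (172458 - 1*(-136455))) = (2*(-338)² - 367161)*(187249 + (172458 - 1*(-136455))) = (2*114244 - 367161)*(187249 + (172458 + 136455)) = (228488 - 367161)*(187249 + 308913) = -138673*496162 = -68804273026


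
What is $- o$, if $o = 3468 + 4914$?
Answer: $-8382$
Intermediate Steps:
$o = 8382$
$- o = \left(-1\right) 8382 = -8382$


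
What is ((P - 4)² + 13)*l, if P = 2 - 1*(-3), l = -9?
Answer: -126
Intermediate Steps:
P = 5 (P = 2 + 3 = 5)
((P - 4)² + 13)*l = ((5 - 4)² + 13)*(-9) = (1² + 13)*(-9) = (1 + 13)*(-9) = 14*(-9) = -126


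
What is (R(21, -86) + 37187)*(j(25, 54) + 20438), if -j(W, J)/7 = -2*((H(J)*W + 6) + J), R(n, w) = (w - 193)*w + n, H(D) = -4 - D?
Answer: 59855556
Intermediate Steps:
R(n, w) = n + w*(-193 + w) (R(n, w) = (-193 + w)*w + n = w*(-193 + w) + n = n + w*(-193 + w))
j(W, J) = 84 + 14*J + 14*W*(-4 - J) (j(W, J) = -(-14)*(((-4 - J)*W + 6) + J) = -(-14)*((W*(-4 - J) + 6) + J) = -(-14)*((6 + W*(-4 - J)) + J) = -(-14)*(6 + J + W*(-4 - J)) = -7*(-12 - 2*J - 2*W*(-4 - J)) = 84 + 14*J + 14*W*(-4 - J))
(R(21, -86) + 37187)*(j(25, 54) + 20438) = ((21 + (-86)**2 - 193*(-86)) + 37187)*((84 + 14*54 - 14*25*(4 + 54)) + 20438) = ((21 + 7396 + 16598) + 37187)*((84 + 756 - 14*25*58) + 20438) = (24015 + 37187)*((84 + 756 - 20300) + 20438) = 61202*(-19460 + 20438) = 61202*978 = 59855556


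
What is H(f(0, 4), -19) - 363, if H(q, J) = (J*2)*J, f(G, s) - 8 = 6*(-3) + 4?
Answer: 359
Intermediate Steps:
f(G, s) = -6 (f(G, s) = 8 + (6*(-3) + 4) = 8 + (-18 + 4) = 8 - 14 = -6)
H(q, J) = 2*J**2 (H(q, J) = (2*J)*J = 2*J**2)
H(f(0, 4), -19) - 363 = 2*(-19)**2 - 363 = 2*361 - 363 = 722 - 363 = 359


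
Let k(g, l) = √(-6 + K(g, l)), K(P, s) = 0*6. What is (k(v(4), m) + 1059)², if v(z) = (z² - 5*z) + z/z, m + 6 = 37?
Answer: (1059 + I*√6)² ≈ 1.1215e+6 + 5188.0*I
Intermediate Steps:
m = 31 (m = -6 + 37 = 31)
K(P, s) = 0
v(z) = 1 + z² - 5*z (v(z) = (z² - 5*z) + 1 = 1 + z² - 5*z)
k(g, l) = I*√6 (k(g, l) = √(-6 + 0) = √(-6) = I*√6)
(k(v(4), m) + 1059)² = (I*√6 + 1059)² = (1059 + I*√6)²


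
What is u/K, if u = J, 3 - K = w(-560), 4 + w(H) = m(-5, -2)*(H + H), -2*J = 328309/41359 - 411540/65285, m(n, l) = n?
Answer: 882554041/6040713643118 ≈ 0.00014610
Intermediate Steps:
J = -882554041/1080048926 (J = -(328309/41359 - 411540/65285)/2 = -(328309*(1/41359) - 411540*1/65285)/2 = -(328309/41359 - 82308/13057)/2 = -½*882554041/540024463 = -882554041/1080048926 ≈ -0.81714)
w(H) = -4 - 10*H (w(H) = -4 - 5*(H + H) = -4 - 10*H)
K = -5593 (K = 3 - (-4 - 10*(-560)) = 3 - (-4 + 5600) = 3 - 1*5596 = 3 - 5596 = -5593)
u = -882554041/1080048926 ≈ -0.81714
u/K = -882554041/1080048926/(-5593) = -882554041/1080048926*(-1/5593) = 882554041/6040713643118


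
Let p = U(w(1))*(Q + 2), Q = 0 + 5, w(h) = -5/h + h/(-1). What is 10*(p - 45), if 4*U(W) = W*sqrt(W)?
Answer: -450 - 105*I*sqrt(6) ≈ -450.0 - 257.2*I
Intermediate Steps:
w(h) = -h - 5/h (w(h) = -5/h + h*(-1) = -5/h - h = -h - 5/h)
Q = 5
U(W) = W**(3/2)/4 (U(W) = (W*sqrt(W))/4 = W**(3/2)/4)
p = -21*I*sqrt(6)/2 (p = ((-1*1 - 5/1)**(3/2)/4)*(5 + 2) = ((-1 - 5*1)**(3/2)/4)*7 = ((-1 - 5)**(3/2)/4)*7 = ((-6)**(3/2)/4)*7 = ((-6*I*sqrt(6))/4)*7 = -3*I*sqrt(6)/2*7 = -21*I*sqrt(6)/2 ≈ -25.72*I)
10*(p - 45) = 10*(-21*I*sqrt(6)/2 - 45) = 10*(-45 - 21*I*sqrt(6)/2) = -450 - 105*I*sqrt(6)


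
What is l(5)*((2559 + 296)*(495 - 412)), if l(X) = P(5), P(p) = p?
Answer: 1184825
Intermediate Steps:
l(X) = 5
l(5)*((2559 + 296)*(495 - 412)) = 5*((2559 + 296)*(495 - 412)) = 5*(2855*83) = 5*236965 = 1184825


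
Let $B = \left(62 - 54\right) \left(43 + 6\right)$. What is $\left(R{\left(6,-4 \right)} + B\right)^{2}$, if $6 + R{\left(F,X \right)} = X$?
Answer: $145924$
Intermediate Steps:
$R{\left(F,X \right)} = -6 + X$
$B = 392$ ($B = 8 \cdot 49 = 392$)
$\left(R{\left(6,-4 \right)} + B\right)^{2} = \left(\left(-6 - 4\right) + 392\right)^{2} = \left(-10 + 392\right)^{2} = 382^{2} = 145924$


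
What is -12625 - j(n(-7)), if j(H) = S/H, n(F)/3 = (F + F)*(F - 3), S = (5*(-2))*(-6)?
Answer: -88376/7 ≈ -12625.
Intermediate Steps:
S = 60 (S = -10*(-6) = 60)
n(F) = 6*F*(-3 + F) (n(F) = 3*((F + F)*(F - 3)) = 3*((2*F)*(-3 + F)) = 3*(2*F*(-3 + F)) = 6*F*(-3 + F))
j(H) = 60/H
-12625 - j(n(-7)) = -12625 - 60/(6*(-7)*(-3 - 7)) = -12625 - 60/(6*(-7)*(-10)) = -12625 - 60/420 = -12625 - 1*⅐ = -12625 - ⅐ = -88376/7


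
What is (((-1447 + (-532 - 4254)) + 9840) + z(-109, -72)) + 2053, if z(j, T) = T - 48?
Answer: 5540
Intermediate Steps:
z(j, T) = -48 + T
(((-1447 + (-532 - 4254)) + 9840) + z(-109, -72)) + 2053 = (((-1447 + (-532 - 4254)) + 9840) + (-48 - 72)) + 2053 = (((-1447 - 4786) + 9840) - 120) + 2053 = ((-6233 + 9840) - 120) + 2053 = (3607 - 120) + 2053 = 3487 + 2053 = 5540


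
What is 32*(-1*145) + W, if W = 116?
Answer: -4524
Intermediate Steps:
32*(-1*145) + W = 32*(-1*145) + 116 = 32*(-145) + 116 = -4640 + 116 = -4524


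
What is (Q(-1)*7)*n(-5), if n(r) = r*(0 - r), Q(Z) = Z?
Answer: 175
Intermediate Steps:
n(r) = -r² (n(r) = r*(-r) = -r²)
(Q(-1)*7)*n(-5) = (-1*7)*(-1*(-5)²) = -(-7)*25 = -7*(-25) = 175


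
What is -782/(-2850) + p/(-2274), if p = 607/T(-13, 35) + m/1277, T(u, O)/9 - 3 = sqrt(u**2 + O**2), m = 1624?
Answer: 313945085491/1146241138050 - 607*sqrt(1394)/28345410 ≈ 0.27309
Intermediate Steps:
T(u, O) = 27 + 9*sqrt(O**2 + u**2) (T(u, O) = 27 + 9*sqrt(u**2 + O**2) = 27 + 9*sqrt(O**2 + u**2))
p = 1624/1277 + 607/(27 + 9*sqrt(1394)) (p = 607/(27 + 9*sqrt(35**2 + (-13)**2)) + 1624/1277 = 607/(27 + 9*sqrt(1225 + 169)) + 1624*(1/1277) = 607/(27 + 9*sqrt(1394)) + 1624/1277 = 1624/1277 + 607/(27 + 9*sqrt(1394)) ≈ 2.9438)
-782/(-2850) + p/(-2274) = -782/(-2850) + (5972581/5305935 + 607*sqrt(1394)/12465)/(-2274) = -782*(-1/2850) + (5972581/5305935 + 607*sqrt(1394)/12465)*(-1/2274) = 391/1425 + (-5972581/12065696190 - 607*sqrt(1394)/28345410) = 313945085491/1146241138050 - 607*sqrt(1394)/28345410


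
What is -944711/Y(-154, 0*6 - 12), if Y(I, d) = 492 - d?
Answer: -944711/504 ≈ -1874.4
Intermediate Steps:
-944711/Y(-154, 0*6 - 12) = -944711/(492 - (0*6 - 12)) = -944711/(492 - (0 - 12)) = -944711/(492 - 1*(-12)) = -944711/(492 + 12) = -944711/504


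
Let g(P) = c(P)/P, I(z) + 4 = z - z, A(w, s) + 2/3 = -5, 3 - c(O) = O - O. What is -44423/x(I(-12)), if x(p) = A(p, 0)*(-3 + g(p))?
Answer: -177692/85 ≈ -2090.5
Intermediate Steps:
c(O) = 3 (c(O) = 3 - (O - O) = 3 - 1*0 = 3 + 0 = 3)
A(w, s) = -17/3 (A(w, s) = -2/3 - 5 = -17/3)
I(z) = -4 (I(z) = -4 + (z - z) = -4 + 0 = -4)
g(P) = 3/P
x(p) = 17 - 17/p (x(p) = -17*(-3 + 3/p)/3 = 17 - 17/p)
-44423/x(I(-12)) = -44423/(17 - 17/(-4)) = -44423/(17 - 17*(-1/4)) = -44423/(17 + 17/4) = -44423/85/4 = -44423*4/85 = -177692/85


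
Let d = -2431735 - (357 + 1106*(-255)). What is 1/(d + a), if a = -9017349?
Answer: -1/11167411 ≈ -8.9546e-8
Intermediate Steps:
d = -2150062 (d = -2431735 - (357 - 282030) = -2431735 - 1*(-281673) = -2431735 + 281673 = -2150062)
1/(d + a) = 1/(-2150062 - 9017349) = 1/(-11167411) = -1/11167411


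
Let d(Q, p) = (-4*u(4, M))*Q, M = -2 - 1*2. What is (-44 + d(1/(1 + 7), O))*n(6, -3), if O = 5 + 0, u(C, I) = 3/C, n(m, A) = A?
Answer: 1065/8 ≈ 133.13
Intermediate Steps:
M = -4 (M = -2 - 2 = -4)
O = 5
d(Q, p) = -3*Q (d(Q, p) = (-12/4)*Q = (-4*¾)*Q = -3*Q)
(-44 + d(1/(1 + 7), O))*n(6, -3) = (-44 - 3/(1 + 7))*(-3) = (-44 - 3/8)*(-3) = -355/8*(-3) = 1065/8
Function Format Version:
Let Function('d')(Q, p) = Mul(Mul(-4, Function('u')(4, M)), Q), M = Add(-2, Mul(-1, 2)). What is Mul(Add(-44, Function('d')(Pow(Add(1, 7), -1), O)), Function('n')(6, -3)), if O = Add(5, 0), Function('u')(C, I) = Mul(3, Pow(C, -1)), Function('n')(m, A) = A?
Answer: Rational(1065, 8) ≈ 133.13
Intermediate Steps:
M = -4 (M = Add(-2, -2) = -4)
O = 5
Function('d')(Q, p) = Mul(-3, Q) (Function('d')(Q, p) = Mul(Mul(-4, Mul(3, Pow(4, -1))), Q) = Mul(Mul(-4, Mul(3, Rational(1, 4))), Q) = Mul(Mul(-4, Rational(3, 4)), Q) = Mul(-3, Q))
Mul(Add(-44, Function('d')(Pow(Add(1, 7), -1), O)), Function('n')(6, -3)) = Mul(Add(-44, Mul(-3, Pow(Add(1, 7), -1))), -3) = Mul(Add(-44, Mul(-3, Pow(8, -1))), -3) = Mul(Add(-44, Mul(-3, Rational(1, 8))), -3) = Mul(Add(-44, Rational(-3, 8)), -3) = Mul(Rational(-355, 8), -3) = Rational(1065, 8)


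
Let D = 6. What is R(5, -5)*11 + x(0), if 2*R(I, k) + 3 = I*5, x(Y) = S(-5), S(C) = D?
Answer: 127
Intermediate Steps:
S(C) = 6
x(Y) = 6
R(I, k) = -3/2 + 5*I/2 (R(I, k) = -3/2 + (I*5)/2 = -3/2 + (5*I)/2 = -3/2 + 5*I/2)
R(5, -5)*11 + x(0) = (-3/2 + (5/2)*5)*11 + 6 = (-3/2 + 25/2)*11 + 6 = 11*11 + 6 = 121 + 6 = 127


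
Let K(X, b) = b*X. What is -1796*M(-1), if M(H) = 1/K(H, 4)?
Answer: 449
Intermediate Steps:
K(X, b) = X*b
M(H) = 1/(4*H) (M(H) = 1/(H*4) = 1/(4*H))
-1796*M(-1) = -449/(-1) = -449*(-1) = -1796*(-¼) = 449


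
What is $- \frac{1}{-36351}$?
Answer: $\frac{1}{36351} \approx 2.751 \cdot 10^{-5}$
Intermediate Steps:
$- \frac{1}{-36351} = \left(-1\right) \left(- \frac{1}{36351}\right) = \frac{1}{36351}$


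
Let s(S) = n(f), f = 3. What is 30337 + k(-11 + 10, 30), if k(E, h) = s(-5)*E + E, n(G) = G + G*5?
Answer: 30318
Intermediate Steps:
n(G) = 6*G (n(G) = G + 5*G = 6*G)
s(S) = 18 (s(S) = 6*3 = 18)
k(E, h) = 19*E (k(E, h) = 18*E + E = 19*E)
30337 + k(-11 + 10, 30) = 30337 + 19*(-11 + 10) = 30337 + 19*(-1) = 30337 - 19 = 30318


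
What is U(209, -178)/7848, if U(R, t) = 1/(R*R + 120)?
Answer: 1/343750248 ≈ 2.9091e-9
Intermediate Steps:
U(R, t) = 1/(120 + R²) (U(R, t) = 1/(R² + 120) = 1/(120 + R²))
U(209, -178)/7848 = 1/((120 + 209²)*7848) = (1/7848)/(120 + 43681) = (1/7848)/43801 = (1/43801)*(1/7848) = 1/343750248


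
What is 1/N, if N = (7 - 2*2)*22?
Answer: 1/66 ≈ 0.015152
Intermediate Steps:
N = 66 (N = (7 - 1*4)*22 = (7 - 4)*22 = 3*22 = 66)
1/N = 1/66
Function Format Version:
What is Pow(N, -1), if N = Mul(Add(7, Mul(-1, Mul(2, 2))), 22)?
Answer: Rational(1, 66) ≈ 0.015152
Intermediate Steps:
N = 66 (N = Mul(Add(7, Mul(-1, 4)), 22) = Mul(Add(7, -4), 22) = Mul(3, 22) = 66)
Pow(N, -1) = Pow(66, -1) = Rational(1, 66)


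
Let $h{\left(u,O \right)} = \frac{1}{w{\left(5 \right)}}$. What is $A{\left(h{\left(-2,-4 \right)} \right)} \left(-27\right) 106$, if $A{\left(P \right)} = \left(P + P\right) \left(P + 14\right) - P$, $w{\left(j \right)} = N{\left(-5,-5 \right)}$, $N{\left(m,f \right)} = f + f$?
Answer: $\frac{191754}{25} \approx 7670.2$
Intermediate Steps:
$N{\left(m,f \right)} = 2 f$
$w{\left(j \right)} = -10$ ($w{\left(j \right)} = 2 \left(-5\right) = -10$)
$h{\left(u,O \right)} = - \frac{1}{10}$ ($h{\left(u,O \right)} = \frac{1}{-10} = - \frac{1}{10}$)
$A{\left(P \right)} = - P + 2 P \left(14 + P\right)$ ($A{\left(P \right)} = 2 P \left(14 + P\right) - P = - P + 2 P \left(14 + P\right)$)
$A{\left(h{\left(-2,-4 \right)} \right)} \left(-27\right) 106 = - \frac{27 + 2 \left(- \frac{1}{10}\right)}{10} \left(-27\right) 106 = - \frac{27 - \frac{1}{5}}{10} \left(-27\right) 106 = \left(- \frac{1}{10}\right) \frac{134}{5} \left(-27\right) 106 = \left(- \frac{67}{25}\right) \left(-27\right) 106 = \frac{1809}{25} \cdot 106 = \frac{191754}{25}$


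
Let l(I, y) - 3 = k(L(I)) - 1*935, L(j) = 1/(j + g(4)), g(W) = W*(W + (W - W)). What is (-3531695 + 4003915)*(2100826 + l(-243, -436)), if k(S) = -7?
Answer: 991608639140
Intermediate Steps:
g(W) = W² (g(W) = W*(W + 0) = W*W = W²)
L(j) = 1/(16 + j) (L(j) = 1/(j + 4²) = 1/(j + 16) = 1/(16 + j))
l(I, y) = -939 (l(I, y) = 3 + (-7 - 1*935) = 3 + (-7 - 935) = 3 - 942 = -939)
(-3531695 + 4003915)*(2100826 + l(-243, -436)) = (-3531695 + 4003915)*(2100826 - 939) = 472220*2099887 = 991608639140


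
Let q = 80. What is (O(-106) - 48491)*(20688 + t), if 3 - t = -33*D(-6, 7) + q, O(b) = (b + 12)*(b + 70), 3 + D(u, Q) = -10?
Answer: -910349474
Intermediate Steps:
D(u, Q) = -13 (D(u, Q) = -3 - 10 = -13)
O(b) = (12 + b)*(70 + b)
t = -506 (t = 3 - (-33*(-13) + 80) = 3 - (429 + 80) = 3 - 1*509 = 3 - 509 = -506)
(O(-106) - 48491)*(20688 + t) = ((840 + (-106)² + 82*(-106)) - 48491)*(20688 - 506) = ((840 + 11236 - 8692) - 48491)*20182 = (3384 - 48491)*20182 = -45107*20182 = -910349474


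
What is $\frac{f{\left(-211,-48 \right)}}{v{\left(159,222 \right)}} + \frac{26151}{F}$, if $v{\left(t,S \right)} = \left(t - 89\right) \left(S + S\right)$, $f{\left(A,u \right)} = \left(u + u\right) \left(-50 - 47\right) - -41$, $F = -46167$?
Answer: $- \frac{126991043}{478290120} \approx -0.26551$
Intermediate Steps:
$f{\left(A,u \right)} = 41 - 194 u$ ($f{\left(A,u \right)} = 2 u \left(-97\right) + 41 = - 194 u + 41 = 41 - 194 u$)
$v{\left(t,S \right)} = 2 S \left(-89 + t\right)$ ($v{\left(t,S \right)} = \left(-89 + t\right) 2 S = 2 S \left(-89 + t\right)$)
$\frac{f{\left(-211,-48 \right)}}{v{\left(159,222 \right)}} + \frac{26151}{F} = \frac{41 - -9312}{2 \cdot 222 \left(-89 + 159\right)} + \frac{26151}{-46167} = \frac{41 + 9312}{2 \cdot 222 \cdot 70} + 26151 \left(- \frac{1}{46167}\right) = \frac{9353}{31080} - \frac{8717}{15389} = - \frac{126991043}{478290120}$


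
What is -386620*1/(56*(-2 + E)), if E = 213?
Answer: -96655/2954 ≈ -32.720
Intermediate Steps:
-386620*1/(56*(-2 + E)) = -386620*1/(56*(-2 + 213)) = -386620/(56*211) = -386620/11816 = -386620*1/11816 = -96655/2954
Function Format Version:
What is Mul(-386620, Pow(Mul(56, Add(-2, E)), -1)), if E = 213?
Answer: Rational(-96655, 2954) ≈ -32.720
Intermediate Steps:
Mul(-386620, Pow(Mul(56, Add(-2, E)), -1)) = Mul(-386620, Pow(Mul(56, Add(-2, 213)), -1)) = Mul(-386620, Pow(Mul(56, 211), -1)) = Mul(-386620, Pow(11816, -1)) = Mul(-386620, Rational(1, 11816)) = Rational(-96655, 2954)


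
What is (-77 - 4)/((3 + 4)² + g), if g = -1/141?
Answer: -11421/6908 ≈ -1.6533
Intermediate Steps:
g = -1/141 (g = -1*1/141 = -1/141 ≈ -0.0070922)
(-77 - 4)/((3 + 4)² + g) = (-77 - 4)/((3 + 4)² - 1/141) = -81/(7² - 1/141) = -81/(49 - 1/141) = -81/6908/141 = -81*141/6908 = -11421/6908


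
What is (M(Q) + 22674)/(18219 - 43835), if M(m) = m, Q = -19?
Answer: -22655/25616 ≈ -0.88441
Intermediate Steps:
(M(Q) + 22674)/(18219 - 43835) = (-19 + 22674)/(18219 - 43835) = 22655/(-25616) = 22655*(-1/25616) = -22655/25616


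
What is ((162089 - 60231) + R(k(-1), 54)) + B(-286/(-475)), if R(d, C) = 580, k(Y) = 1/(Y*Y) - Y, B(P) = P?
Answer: 48658336/475 ≈ 1.0244e+5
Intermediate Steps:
k(Y) = Y⁻² - Y (k(Y) = 1/(Y²) - Y = Y⁻² - Y)
((162089 - 60231) + R(k(-1), 54)) + B(-286/(-475)) = ((162089 - 60231) + 580) - 286/(-475) = (101858 + 580) - 286*(-1/475) = 102438 + 286/475 = 48658336/475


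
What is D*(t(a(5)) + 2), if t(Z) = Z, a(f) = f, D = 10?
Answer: 70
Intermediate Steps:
D*(t(a(5)) + 2) = 10*(5 + 2) = 10*7 = 70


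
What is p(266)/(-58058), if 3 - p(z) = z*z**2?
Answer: 18821093/58058 ≈ 324.18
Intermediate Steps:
p(z) = 3 - z**3 (p(z) = 3 - z*z**2 = 3 - z**3)
p(266)/(-58058) = (3 - 1*266**3)/(-58058) = (3 - 1*18821096)*(-1/58058) = (3 - 18821096)*(-1/58058) = -18821093*(-1/58058) = 18821093/58058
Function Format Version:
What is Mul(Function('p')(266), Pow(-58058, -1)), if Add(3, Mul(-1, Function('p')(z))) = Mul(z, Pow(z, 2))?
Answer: Rational(18821093, 58058) ≈ 324.18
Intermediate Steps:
Function('p')(z) = Add(3, Mul(-1, Pow(z, 3))) (Function('p')(z) = Add(3, Mul(-1, Mul(z, Pow(z, 2)))) = Add(3, Mul(-1, Pow(z, 3))))
Mul(Function('p')(266), Pow(-58058, -1)) = Mul(Add(3, Mul(-1, Pow(266, 3))), Pow(-58058, -1)) = Mul(Add(3, Mul(-1, 18821096)), Rational(-1, 58058)) = Mul(Add(3, -18821096), Rational(-1, 58058)) = Mul(-18821093, Rational(-1, 58058)) = Rational(18821093, 58058)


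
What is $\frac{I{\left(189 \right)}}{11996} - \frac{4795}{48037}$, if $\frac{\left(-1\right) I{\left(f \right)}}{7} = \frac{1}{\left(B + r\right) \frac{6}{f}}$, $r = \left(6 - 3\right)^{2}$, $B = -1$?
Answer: $- \frac{941517437}{9220029632} \approx -0.10212$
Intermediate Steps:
$r = 9$ ($r = 3^{2} = 9$)
$I{\left(f \right)} = - \frac{7 f}{48}$ ($I{\left(f \right)} = - \frac{7}{\left(-1 + 9\right) \frac{6}{f}} = - \frac{7}{8 \frac{6}{f}} = - \frac{7}{48 \frac{1}{f}} = - 7 \frac{f}{48} = - \frac{7 f}{48}$)
$\frac{I{\left(189 \right)}}{11996} - \frac{4795}{48037} = \frac{\left(- \frac{7}{48}\right) 189}{11996} - \frac{4795}{48037} = \left(- \frac{441}{16}\right) \frac{1}{11996} - \frac{4795}{48037} = - \frac{441}{191936} - \frac{4795}{48037} = - \frac{941517437}{9220029632}$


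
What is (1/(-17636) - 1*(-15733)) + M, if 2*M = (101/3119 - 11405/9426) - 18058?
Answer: 434458973079550/64811625423 ≈ 6703.4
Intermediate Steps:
M = -530934294421/58799388 (M = ((101/3119 - 11405/9426) - 18058)/2 = (-34620169/29399694 - 18058)/2 = (½)*(-530934294421/29399694) = -530934294421/58799388 ≈ -9029.6)
(1/(-17636) - 1*(-15733)) + M = (1/(-17636) - 1*(-15733)) - 530934294421/58799388 = (-1/17636 + 15733) - 530934294421/58799388 = 277467187/17636 - 530934294421/58799388 = 434458973079550/64811625423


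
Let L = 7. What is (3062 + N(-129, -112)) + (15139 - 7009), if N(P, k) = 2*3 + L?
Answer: 11205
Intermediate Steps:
N(P, k) = 13 (N(P, k) = 2*3 + 7 = 6 + 7 = 13)
(3062 + N(-129, -112)) + (15139 - 7009) = (3062 + 13) + (15139 - 7009) = 3075 + 8130 = 11205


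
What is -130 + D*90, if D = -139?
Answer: -12640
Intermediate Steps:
-130 + D*90 = -130 - 139*90 = -130 - 12510 = -12640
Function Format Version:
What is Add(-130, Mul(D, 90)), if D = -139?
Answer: -12640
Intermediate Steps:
Add(-130, Mul(D, 90)) = Add(-130, Mul(-139, 90)) = Add(-130, -12510) = -12640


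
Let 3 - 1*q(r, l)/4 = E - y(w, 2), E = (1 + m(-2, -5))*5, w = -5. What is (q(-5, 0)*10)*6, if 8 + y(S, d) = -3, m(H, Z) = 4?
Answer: -7920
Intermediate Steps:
E = 25 (E = (1 + 4)*5 = 5*5 = 25)
y(S, d) = -11 (y(S, d) = -8 - 3 = -11)
q(r, l) = -132 (q(r, l) = 12 - 4*(25 - 1*(-11)) = 12 - 4*(25 + 11) = 12 - 4*36 = 12 - 144 = -132)
(q(-5, 0)*10)*6 = -132*10*6 = -1320*6 = -7920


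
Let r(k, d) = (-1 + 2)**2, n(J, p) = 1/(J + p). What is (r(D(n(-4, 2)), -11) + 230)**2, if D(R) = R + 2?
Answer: 53361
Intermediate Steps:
D(R) = 2 + R
r(k, d) = 1 (r(k, d) = 1**2 = 1)
(r(D(n(-4, 2)), -11) + 230)**2 = (1 + 230)**2 = 231**2 = 53361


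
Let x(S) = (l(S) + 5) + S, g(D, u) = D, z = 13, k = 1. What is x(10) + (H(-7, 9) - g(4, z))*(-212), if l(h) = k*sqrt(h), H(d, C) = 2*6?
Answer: -1681 + sqrt(10) ≈ -1677.8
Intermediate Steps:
H(d, C) = 12
l(h) = sqrt(h) (l(h) = 1*sqrt(h) = sqrt(h))
x(S) = 5 + S + sqrt(S) (x(S) = (sqrt(S) + 5) + S = (5 + sqrt(S)) + S = 5 + S + sqrt(S))
x(10) + (H(-7, 9) - g(4, z))*(-212) = (5 + 10 + sqrt(10)) + (12 - 1*4)*(-212) = (15 + sqrt(10)) + (12 - 4)*(-212) = (15 + sqrt(10)) + 8*(-212) = (15 + sqrt(10)) - 1696 = -1681 + sqrt(10)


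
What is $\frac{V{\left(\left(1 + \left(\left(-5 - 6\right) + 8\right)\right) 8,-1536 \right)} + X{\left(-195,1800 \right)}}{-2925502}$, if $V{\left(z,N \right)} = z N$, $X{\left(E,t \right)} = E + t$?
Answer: $- \frac{26181}{2925502} \approx -0.0089492$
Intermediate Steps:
$V{\left(z,N \right)} = N z$
$\frac{V{\left(\left(1 + \left(\left(-5 - 6\right) + 8\right)\right) 8,-1536 \right)} + X{\left(-195,1800 \right)}}{-2925502} = \frac{- 1536 \left(1 + \left(\left(-5 - 6\right) + 8\right)\right) 8 + \left(-195 + 1800\right)}{-2925502} = \left(- 1536 \left(1 + \left(-11 + 8\right)\right) 8 + 1605\right) \left(- \frac{1}{2925502}\right) = \left(- 1536 \left(1 - 3\right) 8 + 1605\right) \left(- \frac{1}{2925502}\right) = \left(- 1536 \left(\left(-2\right) 8\right) + 1605\right) \left(- \frac{1}{2925502}\right) = \left(\left(-1536\right) \left(-16\right) + 1605\right) \left(- \frac{1}{2925502}\right) = \left(24576 + 1605\right) \left(- \frac{1}{2925502}\right) = 26181 \left(- \frac{1}{2925502}\right) = - \frac{26181}{2925502}$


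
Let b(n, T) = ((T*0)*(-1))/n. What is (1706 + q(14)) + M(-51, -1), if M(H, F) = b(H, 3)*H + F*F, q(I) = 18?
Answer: 1725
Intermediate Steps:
b(n, T) = 0 (b(n, T) = (0*(-1))/n = 0/n = 0)
M(H, F) = F² (M(H, F) = 0*H + F*F = 0 + F² = F²)
(1706 + q(14)) + M(-51, -1) = (1706 + 18) + (-1)² = 1724 + 1 = 1725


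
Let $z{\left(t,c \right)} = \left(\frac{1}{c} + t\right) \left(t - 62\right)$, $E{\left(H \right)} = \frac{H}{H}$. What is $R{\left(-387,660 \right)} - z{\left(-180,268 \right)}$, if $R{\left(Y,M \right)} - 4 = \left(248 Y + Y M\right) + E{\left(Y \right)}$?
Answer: $- \frac{52923313}{134} \approx -3.9495 \cdot 10^{5}$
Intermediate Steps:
$E{\left(H \right)} = 1$
$z{\left(t,c \right)} = \left(-62 + t\right) \left(t + \frac{1}{c}\right)$ ($z{\left(t,c \right)} = \left(t + \frac{1}{c}\right) \left(-62 + t\right) = \left(-62 + t\right) \left(t + \frac{1}{c}\right)$)
$R{\left(Y,M \right)} = 5 + 248 Y + M Y$ ($R{\left(Y,M \right)} = 4 + \left(\left(248 Y + Y M\right) + 1\right) = 4 + \left(\left(248 Y + M Y\right) + 1\right) = 4 + \left(1 + 248 Y + M Y\right) = 5 + 248 Y + M Y$)
$R{\left(-387,660 \right)} - z{\left(-180,268 \right)} = \left(5 + 248 \left(-387\right) + 660 \left(-387\right)\right) - \frac{-62 - 180 + 268 \left(-180\right) \left(-62 - 180\right)}{268} = \left(5 - 95976 - 255420\right) - \frac{-62 - 180 + 268 \left(-180\right) \left(-242\right)}{268} = -351391 - \frac{-62 - 180 + 11674080}{268} = -351391 - \frac{1}{268} \cdot 11673838 = -351391 - \frac{5836919}{134} = - \frac{52923313}{134}$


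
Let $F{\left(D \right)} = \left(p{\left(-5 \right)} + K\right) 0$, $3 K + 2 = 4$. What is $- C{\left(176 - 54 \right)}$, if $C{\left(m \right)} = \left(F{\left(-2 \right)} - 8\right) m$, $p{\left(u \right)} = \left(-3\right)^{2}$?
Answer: $976$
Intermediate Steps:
$K = \frac{2}{3}$ ($K = - \frac{2}{3} + \frac{1}{3} \cdot 4 = - \frac{2}{3} + \frac{4}{3} = \frac{2}{3} \approx 0.66667$)
$p{\left(u \right)} = 9$
$F{\left(D \right)} = 0$ ($F{\left(D \right)} = \left(9 + \frac{2}{3}\right) 0 = \frac{29}{3} \cdot 0 = 0$)
$C{\left(m \right)} = - 8 m$ ($C{\left(m \right)} = \left(0 - 8\right) m = - 8 m$)
$- C{\left(176 - 54 \right)} = - \left(-8\right) \left(176 - 54\right) = - \left(-8\right) 122 = \left(-1\right) \left(-976\right) = 976$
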